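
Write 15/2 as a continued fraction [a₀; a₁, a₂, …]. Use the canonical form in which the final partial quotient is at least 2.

[7; 2]

Run the Euclidean algorithm, recording each quotient:
15 = 7·2 + 1, so a_0 = 7
2 = 2·1 + 0, so a_1 = 2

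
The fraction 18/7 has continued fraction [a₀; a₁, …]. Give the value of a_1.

1

18 ÷ 7 → quotient 2, remainder 4
7 ÷ 4 → quotient 1, remainder 3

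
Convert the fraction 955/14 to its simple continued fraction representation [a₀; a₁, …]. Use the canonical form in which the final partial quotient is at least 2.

Apply division with remainder until the remainder is 0:
⌊955/14⌋ = 68, remainder 3
⌊14/3⌋ = 4, remainder 2
⌊3/2⌋ = 1, remainder 1
⌊2/1⌋ = 2, remainder 0

[68; 4, 1, 2]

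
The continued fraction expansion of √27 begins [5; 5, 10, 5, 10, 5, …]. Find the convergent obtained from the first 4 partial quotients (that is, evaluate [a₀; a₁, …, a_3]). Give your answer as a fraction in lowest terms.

Collapse the nested fraction from the inside out:
Start with 5.
10 + 1/(5/1) = 10 + 1/5 = 51/5
5 + 1/(51/5) = 5 + 5/51 = 260/51
5 + 1/(260/51) = 5 + 51/260 = 1351/260

1351/260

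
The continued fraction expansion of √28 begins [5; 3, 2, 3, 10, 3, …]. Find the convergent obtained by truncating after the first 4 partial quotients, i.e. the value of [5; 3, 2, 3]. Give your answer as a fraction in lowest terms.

127/24

Start with 3.
2 + 1/(3/1) = 2 + 1/3 = 7/3
3 + 1/(7/3) = 3 + 3/7 = 24/7
5 + 1/(24/7) = 5 + 7/24 = 127/24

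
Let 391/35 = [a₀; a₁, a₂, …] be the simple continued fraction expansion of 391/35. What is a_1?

5

Apply division with remainder until the remainder is 0:
391 = 11·35 + 6, so a_0 = 11
35 = 5·6 + 5, so a_1 = 5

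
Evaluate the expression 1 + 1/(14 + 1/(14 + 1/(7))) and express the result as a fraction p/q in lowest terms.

Start with 7.
14 + 1/(7/1) = 14 + 1/7 = 99/7
14 + 1/(99/7) = 14 + 7/99 = 1393/99
1 + 1/(1393/99) = 1 + 99/1393 = 1492/1393

1492/1393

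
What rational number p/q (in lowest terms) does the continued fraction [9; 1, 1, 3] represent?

67/7

Start with 3.
1 + 1/(3/1) = 1 + 1/3 = 4/3
1 + 1/(4/3) = 1 + 3/4 = 7/4
9 + 1/(7/4) = 9 + 4/7 = 67/7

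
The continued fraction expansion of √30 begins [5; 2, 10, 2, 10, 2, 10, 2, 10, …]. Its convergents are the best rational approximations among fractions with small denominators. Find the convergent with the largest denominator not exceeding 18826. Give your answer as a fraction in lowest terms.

List convergents until the denominator exceeds the bound:
a_0 = 5: 5/1  (≤ bound)
a_1 = 2: 11/2  (≤ bound)
a_2 = 10: 115/21  (≤ bound)
a_3 = 2: 241/44  (≤ bound)
a_4 = 10: 2525/461  (≤ bound)
a_5 = 2: 5291/966  (≤ bound)
a_6 = 10: 55435/10121  (≤ bound)
a_7 = 2: 116161/21208  (> 18826, stop)

55435/10121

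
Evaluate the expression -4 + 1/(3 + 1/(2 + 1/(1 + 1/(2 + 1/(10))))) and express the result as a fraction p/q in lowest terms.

Start with 10.
2 + 1/(10/1) = 2 + 1/10 = 21/10
1 + 1/(21/10) = 1 + 10/21 = 31/21
2 + 1/(31/21) = 2 + 21/31 = 83/31
3 + 1/(83/31) = 3 + 31/83 = 280/83
-4 + 1/(280/83) = -4 + 83/280 = -1037/280

-1037/280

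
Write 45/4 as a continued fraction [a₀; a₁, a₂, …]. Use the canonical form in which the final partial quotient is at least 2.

[11; 4]

⌊45/4⌋ = 11, remainder 1
⌊4/1⌋ = 4, remainder 0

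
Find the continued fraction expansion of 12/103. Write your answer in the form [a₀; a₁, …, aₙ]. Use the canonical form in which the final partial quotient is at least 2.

[0; 8, 1, 1, 2, 2]

12 ÷ 103 → quotient 0, remainder 12
103 ÷ 12 → quotient 8, remainder 7
12 ÷ 7 → quotient 1, remainder 5
7 ÷ 5 → quotient 1, remainder 2
5 ÷ 2 → quotient 2, remainder 1
2 ÷ 1 → quotient 2, remainder 0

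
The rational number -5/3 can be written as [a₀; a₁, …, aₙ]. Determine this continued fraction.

Run the Euclidean algorithm, recording each quotient:
-5 = -2·3 + 1, so a_0 = -2
3 = 3·1 + 0, so a_1 = 3

[-2; 3]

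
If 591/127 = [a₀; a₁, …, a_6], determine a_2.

1

591 ÷ 127 → quotient 4, remainder 83
127 ÷ 83 → quotient 1, remainder 44
83 ÷ 44 → quotient 1, remainder 39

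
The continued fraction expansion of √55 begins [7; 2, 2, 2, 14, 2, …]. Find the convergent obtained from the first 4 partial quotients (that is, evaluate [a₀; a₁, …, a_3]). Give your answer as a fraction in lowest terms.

Use the convergent recurrence hₖ = aₖ·hₖ₋₁ + hₖ₋₂ (and likewise for the denominators kₖ):
a_0 = 7: 7/1
a_1 = 2: 15/2
a_2 = 2: 37/5
a_3 = 2: 89/12

89/12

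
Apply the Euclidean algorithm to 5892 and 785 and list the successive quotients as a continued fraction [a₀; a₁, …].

Repeatedly divide and take the remainder:
5892 = 7·785 + 397, so a_0 = 7
785 = 1·397 + 388, so a_1 = 1
397 = 1·388 + 9, so a_2 = 1
388 = 43·9 + 1, so a_3 = 43
9 = 9·1 + 0, so a_4 = 9

[7; 1, 1, 43, 9]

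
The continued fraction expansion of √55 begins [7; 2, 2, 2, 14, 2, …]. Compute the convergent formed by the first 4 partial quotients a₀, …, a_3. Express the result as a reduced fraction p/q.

89/12

a_0 = 7: 7/1
a_1 = 2: 15/2
a_2 = 2: 37/5
a_3 = 2: 89/12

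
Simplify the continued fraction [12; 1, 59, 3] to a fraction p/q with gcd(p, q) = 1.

2350/181

Start with 3.
59 + 1/(3/1) = 59 + 1/3 = 178/3
1 + 1/(178/3) = 1 + 3/178 = 181/178
12 + 1/(181/178) = 12 + 178/181 = 2350/181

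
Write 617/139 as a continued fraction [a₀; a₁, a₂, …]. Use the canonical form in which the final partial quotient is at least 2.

Apply division with remainder until the remainder is 0:
617 = 4·139 + 61, so a_0 = 4
139 = 2·61 + 17, so a_1 = 2
61 = 3·17 + 10, so a_2 = 3
17 = 1·10 + 7, so a_3 = 1
10 = 1·7 + 3, so a_4 = 1
7 = 2·3 + 1, so a_5 = 2
3 = 3·1 + 0, so a_6 = 3

[4; 2, 3, 1, 1, 2, 3]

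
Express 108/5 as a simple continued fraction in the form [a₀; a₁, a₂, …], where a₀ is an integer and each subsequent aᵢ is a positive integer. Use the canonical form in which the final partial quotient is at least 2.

[21; 1, 1, 2]

108 = 21·5 + 3, so a_0 = 21
5 = 1·3 + 2, so a_1 = 1
3 = 1·2 + 1, so a_2 = 1
2 = 2·1 + 0, so a_3 = 2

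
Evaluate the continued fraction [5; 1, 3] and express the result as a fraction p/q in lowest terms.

Start with 3.
1 + 1/(3/1) = 1 + 1/3 = 4/3
5 + 1/(4/3) = 5 + 3/4 = 23/4

23/4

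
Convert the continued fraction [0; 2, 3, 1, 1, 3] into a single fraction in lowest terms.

Collapse the nested fraction from the inside out:
Start with 3.
1 + 1/(3/1) = 1 + 1/3 = 4/3
1 + 1/(4/3) = 1 + 3/4 = 7/4
3 + 1/(7/4) = 3 + 4/7 = 25/7
2 + 1/(25/7) = 2 + 7/25 = 57/25
0 + 1/(57/25) = 0 + 25/57 = 25/57

25/57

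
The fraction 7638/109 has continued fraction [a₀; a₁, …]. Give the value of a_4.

Run the Euclidean algorithm, recording each quotient:
7638 = 70·109 + 8, so a_0 = 70
109 = 13·8 + 5, so a_1 = 13
8 = 1·5 + 3, so a_2 = 1
5 = 1·3 + 2, so a_3 = 1
3 = 1·2 + 1, so a_4 = 1

1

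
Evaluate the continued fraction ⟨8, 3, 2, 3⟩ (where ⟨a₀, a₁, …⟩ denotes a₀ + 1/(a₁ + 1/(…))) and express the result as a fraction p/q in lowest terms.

199/24

Build up convergents one term at a time:
a_0 = 8: 8/1
a_1 = 3: 25/3
a_2 = 2: 58/7
a_3 = 3: 199/24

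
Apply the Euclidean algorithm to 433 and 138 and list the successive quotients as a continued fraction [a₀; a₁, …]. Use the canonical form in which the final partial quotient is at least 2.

[3; 7, 3, 1, 4]

⌊433/138⌋ = 3, remainder 19
⌊138/19⌋ = 7, remainder 5
⌊19/5⌋ = 3, remainder 4
⌊5/4⌋ = 1, remainder 1
⌊4/1⌋ = 4, remainder 0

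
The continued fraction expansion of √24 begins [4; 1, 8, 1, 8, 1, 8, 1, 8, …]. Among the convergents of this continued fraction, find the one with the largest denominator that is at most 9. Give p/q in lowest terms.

a_0 = 4: 4/1  (≤ bound)
a_1 = 1: 5/1  (≤ bound)
a_2 = 8: 44/9  (≤ bound)
a_3 = 1: 49/10  (> 9, stop)

44/9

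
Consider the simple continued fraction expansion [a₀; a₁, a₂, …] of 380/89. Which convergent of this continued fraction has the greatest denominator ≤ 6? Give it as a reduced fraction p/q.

17/4

a_0 = 4: 4/1  (≤ bound)
a_1 = 3: 13/3  (≤ bound)
a_2 = 1: 17/4  (≤ bound)
a_3 = 2: 47/11  (> 6, stop)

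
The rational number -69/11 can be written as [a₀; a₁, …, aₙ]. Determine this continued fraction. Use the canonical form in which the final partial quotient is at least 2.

-69 ÷ 11 → quotient -7, remainder 8
11 ÷ 8 → quotient 1, remainder 3
8 ÷ 3 → quotient 2, remainder 2
3 ÷ 2 → quotient 1, remainder 1
2 ÷ 1 → quotient 2, remainder 0

[-7; 1, 2, 1, 2]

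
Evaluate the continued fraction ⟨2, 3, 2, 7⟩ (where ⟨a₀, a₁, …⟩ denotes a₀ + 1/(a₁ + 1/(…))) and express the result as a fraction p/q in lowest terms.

119/52

a_0 = 2: 2/1
a_1 = 3: 7/3
a_2 = 2: 16/7
a_3 = 7: 119/52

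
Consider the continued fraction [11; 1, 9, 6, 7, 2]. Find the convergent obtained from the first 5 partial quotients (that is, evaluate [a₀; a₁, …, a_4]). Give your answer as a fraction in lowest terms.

Build up convergents one term at a time:
a_0 = 11: 11/1
a_1 = 1: 12/1
a_2 = 9: 119/10
a_3 = 6: 726/61
a_4 = 7: 5201/437

5201/437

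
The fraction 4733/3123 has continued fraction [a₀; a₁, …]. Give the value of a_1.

1

4733 ÷ 3123 → quotient 1, remainder 1610
3123 ÷ 1610 → quotient 1, remainder 1513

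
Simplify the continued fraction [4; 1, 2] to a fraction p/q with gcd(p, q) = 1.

14/3

Start with 2.
1 + 1/(2/1) = 1 + 1/2 = 3/2
4 + 1/(3/2) = 4 + 2/3 = 14/3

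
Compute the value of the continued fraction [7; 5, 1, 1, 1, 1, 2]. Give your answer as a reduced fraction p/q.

Start with 2.
1 + 1/(2/1) = 1 + 1/2 = 3/2
1 + 1/(3/2) = 1 + 2/3 = 5/3
1 + 1/(5/3) = 1 + 3/5 = 8/5
1 + 1/(8/5) = 1 + 5/8 = 13/8
5 + 1/(13/8) = 5 + 8/13 = 73/13
7 + 1/(73/13) = 7 + 13/73 = 524/73

524/73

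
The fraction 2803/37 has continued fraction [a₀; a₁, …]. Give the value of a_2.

Repeatedly divide and take the remainder:
⌊2803/37⌋ = 75, remainder 28
⌊37/28⌋ = 1, remainder 9
⌊28/9⌋ = 3, remainder 1

3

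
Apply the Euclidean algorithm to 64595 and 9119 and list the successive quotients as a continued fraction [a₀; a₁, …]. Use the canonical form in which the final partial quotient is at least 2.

[7; 11, 1, 29, 2, 12]

⌊64595/9119⌋ = 7, remainder 762
⌊9119/762⌋ = 11, remainder 737
⌊762/737⌋ = 1, remainder 25
⌊737/25⌋ = 29, remainder 12
⌊25/12⌋ = 2, remainder 1
⌊12/1⌋ = 12, remainder 0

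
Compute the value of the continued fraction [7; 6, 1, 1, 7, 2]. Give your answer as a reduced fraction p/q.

a_0 = 7: 7/1
a_1 = 6: 43/6
a_2 = 1: 50/7
a_3 = 1: 93/13
a_4 = 7: 701/98
a_5 = 2: 1495/209

1495/209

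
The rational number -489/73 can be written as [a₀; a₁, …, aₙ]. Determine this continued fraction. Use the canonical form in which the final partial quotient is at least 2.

Run the Euclidean algorithm, recording each quotient:
⌊-489/73⌋ = -7, remainder 22
⌊73/22⌋ = 3, remainder 7
⌊22/7⌋ = 3, remainder 1
⌊7/1⌋ = 7, remainder 0

[-7; 3, 3, 7]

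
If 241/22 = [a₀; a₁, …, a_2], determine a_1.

241 ÷ 22 → quotient 10, remainder 21
22 ÷ 21 → quotient 1, remainder 1

1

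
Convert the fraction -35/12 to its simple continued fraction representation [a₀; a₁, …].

[-3; 12]

-35 ÷ 12 → quotient -3, remainder 1
12 ÷ 1 → quotient 12, remainder 0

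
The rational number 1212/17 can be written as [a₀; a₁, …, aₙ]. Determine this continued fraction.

⌊1212/17⌋ = 71, remainder 5
⌊17/5⌋ = 3, remainder 2
⌊5/2⌋ = 2, remainder 1
⌊2/1⌋ = 2, remainder 0

[71; 3, 2, 2]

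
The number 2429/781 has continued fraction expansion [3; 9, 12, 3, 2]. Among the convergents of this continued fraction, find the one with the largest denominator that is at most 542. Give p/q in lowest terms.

1045/336

a_0 = 3: 3/1  (≤ bound)
a_1 = 9: 28/9  (≤ bound)
a_2 = 12: 339/109  (≤ bound)
a_3 = 3: 1045/336  (≤ bound)
a_4 = 2: 2429/781  (> 542, stop)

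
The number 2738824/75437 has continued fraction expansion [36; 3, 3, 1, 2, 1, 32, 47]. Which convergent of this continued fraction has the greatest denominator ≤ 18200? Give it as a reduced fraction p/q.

58235/1604

List convergents until the denominator exceeds the bound:
a_0 = 36: 36/1  (≤ bound)
a_1 = 3: 109/3  (≤ bound)
a_2 = 3: 363/10  (≤ bound)
a_3 = 1: 472/13  (≤ bound)
a_4 = 2: 1307/36  (≤ bound)
a_5 = 1: 1779/49  (≤ bound)
a_6 = 32: 58235/1604  (≤ bound)
a_7 = 47: 2738824/75437  (> 18200, stop)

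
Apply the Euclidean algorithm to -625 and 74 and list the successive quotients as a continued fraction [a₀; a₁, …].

[-9; 1, 1, 4, 8]

-625 = -9·74 + 41, so a_0 = -9
74 = 1·41 + 33, so a_1 = 1
41 = 1·33 + 8, so a_2 = 1
33 = 4·8 + 1, so a_3 = 4
8 = 8·1 + 0, so a_4 = 8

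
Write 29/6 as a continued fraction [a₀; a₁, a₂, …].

[4; 1, 5]

Repeatedly divide and take the remainder:
29 ÷ 6 → quotient 4, remainder 5
6 ÷ 5 → quotient 1, remainder 1
5 ÷ 1 → quotient 5, remainder 0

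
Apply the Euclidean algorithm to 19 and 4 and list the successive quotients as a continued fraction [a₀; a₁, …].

⌊19/4⌋ = 4, remainder 3
⌊4/3⌋ = 1, remainder 1
⌊3/1⌋ = 3, remainder 0

[4; 1, 3]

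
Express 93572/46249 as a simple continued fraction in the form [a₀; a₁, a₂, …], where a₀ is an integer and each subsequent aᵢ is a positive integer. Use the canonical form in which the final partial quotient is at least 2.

[2; 43, 16, 33, 2]

Apply division with remainder until the remainder is 0:
93572 = 2·46249 + 1074, so a_0 = 2
46249 = 43·1074 + 67, so a_1 = 43
1074 = 16·67 + 2, so a_2 = 16
67 = 33·2 + 1, so a_3 = 33
2 = 2·1 + 0, so a_4 = 2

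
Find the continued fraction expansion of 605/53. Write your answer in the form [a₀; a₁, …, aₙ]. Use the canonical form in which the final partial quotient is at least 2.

[11; 2, 2, 2, 4]

605 = 11·53 + 22, so a_0 = 11
53 = 2·22 + 9, so a_1 = 2
22 = 2·9 + 4, so a_2 = 2
9 = 2·4 + 1, so a_3 = 2
4 = 4·1 + 0, so a_4 = 4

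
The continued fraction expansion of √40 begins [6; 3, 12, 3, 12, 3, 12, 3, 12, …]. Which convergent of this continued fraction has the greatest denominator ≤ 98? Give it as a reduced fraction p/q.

a_0 = 6: 6/1  (≤ bound)
a_1 = 3: 19/3  (≤ bound)
a_2 = 12: 234/37  (≤ bound)
a_3 = 3: 721/114  (> 98, stop)

234/37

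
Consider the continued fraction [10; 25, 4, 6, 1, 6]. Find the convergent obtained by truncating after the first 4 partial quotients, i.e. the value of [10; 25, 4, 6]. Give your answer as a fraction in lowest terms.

6335/631

Starting at the tail and folding back:
Start with 6.
4 + 1/(6/1) = 4 + 1/6 = 25/6
25 + 1/(25/6) = 25 + 6/25 = 631/25
10 + 1/(631/25) = 10 + 25/631 = 6335/631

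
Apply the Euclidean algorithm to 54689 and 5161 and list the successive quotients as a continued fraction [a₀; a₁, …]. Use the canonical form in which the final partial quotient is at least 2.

[10; 1, 1, 2, 11, 3, 29]

⌊54689/5161⌋ = 10, remainder 3079
⌊5161/3079⌋ = 1, remainder 2082
⌊3079/2082⌋ = 1, remainder 997
⌊2082/997⌋ = 2, remainder 88
⌊997/88⌋ = 11, remainder 29
⌊88/29⌋ = 3, remainder 1
⌊29/1⌋ = 29, remainder 0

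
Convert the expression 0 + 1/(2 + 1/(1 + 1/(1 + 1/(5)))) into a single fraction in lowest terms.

11/28

Work from the innermost term outward:
Start with 5.
1 + 1/(5/1) = 1 + 1/5 = 6/5
1 + 1/(6/5) = 1 + 5/6 = 11/6
2 + 1/(11/6) = 2 + 6/11 = 28/11
0 + 1/(28/11) = 0 + 11/28 = 11/28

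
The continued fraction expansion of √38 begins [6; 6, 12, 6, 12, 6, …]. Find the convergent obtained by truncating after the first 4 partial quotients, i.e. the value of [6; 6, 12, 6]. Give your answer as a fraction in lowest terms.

Use the convergent recurrence hₖ = aₖ·hₖ₋₁ + hₖ₋₂ (and likewise for the denominators kₖ):
a_0 = 6: 6/1
a_1 = 6: 37/6
a_2 = 12: 450/73
a_3 = 6: 2737/444

2737/444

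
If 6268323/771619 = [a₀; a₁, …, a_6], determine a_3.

41

⌊6268323/771619⌋ = 8, remainder 95371
⌊771619/95371⌋ = 8, remainder 8651
⌊95371/8651⌋ = 11, remainder 210
⌊8651/210⌋ = 41, remainder 41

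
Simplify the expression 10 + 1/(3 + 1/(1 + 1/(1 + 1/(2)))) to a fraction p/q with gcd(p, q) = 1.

Starting at the tail and folding back:
Start with 2.
1 + 1/(2/1) = 1 + 1/2 = 3/2
1 + 1/(3/2) = 1 + 2/3 = 5/3
3 + 1/(5/3) = 3 + 3/5 = 18/5
10 + 1/(18/5) = 10 + 5/18 = 185/18

185/18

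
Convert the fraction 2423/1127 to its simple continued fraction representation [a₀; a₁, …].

Repeatedly divide and take the remainder:
2423 ÷ 1127 → quotient 2, remainder 169
1127 ÷ 169 → quotient 6, remainder 113
169 ÷ 113 → quotient 1, remainder 56
113 ÷ 56 → quotient 2, remainder 1
56 ÷ 1 → quotient 56, remainder 0

[2; 6, 1, 2, 56]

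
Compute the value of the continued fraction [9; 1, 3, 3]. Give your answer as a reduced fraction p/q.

a_0 = 9: 9/1
a_1 = 1: 10/1
a_2 = 3: 39/4
a_3 = 3: 127/13

127/13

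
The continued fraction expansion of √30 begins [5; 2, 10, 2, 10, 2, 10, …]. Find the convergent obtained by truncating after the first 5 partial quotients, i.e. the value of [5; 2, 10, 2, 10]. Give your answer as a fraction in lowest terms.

a_0 = 5: 5/1
a_1 = 2: 11/2
a_2 = 10: 115/21
a_3 = 2: 241/44
a_4 = 10: 2525/461

2525/461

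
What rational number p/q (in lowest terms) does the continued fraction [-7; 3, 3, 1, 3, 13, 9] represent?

Start with 9.
13 + 1/(9/1) = 13 + 1/9 = 118/9
3 + 1/(118/9) = 3 + 9/118 = 363/118
1 + 1/(363/118) = 1 + 118/363 = 481/363
3 + 1/(481/363) = 3 + 363/481 = 1806/481
3 + 1/(1806/481) = 3 + 481/1806 = 5899/1806
-7 + 1/(5899/1806) = -7 + 1806/5899 = -39487/5899

-39487/5899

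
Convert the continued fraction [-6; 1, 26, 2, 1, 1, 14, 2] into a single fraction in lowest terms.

Compute successive convergents:
a_0 = -6: -6/1
a_1 = 1: -5/1
a_2 = 26: -136/27
a_3 = 2: -277/55
a_4 = 1: -413/82
a_5 = 1: -690/137
a_6 = 14: -10073/2000
a_7 = 2: -20836/4137

-20836/4137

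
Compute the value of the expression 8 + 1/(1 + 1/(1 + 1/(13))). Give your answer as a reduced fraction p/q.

230/27

Use the convergent recurrence hₖ = aₖ·hₖ₋₁ + hₖ₋₂ (and likewise for the denominators kₖ):
a_0 = 8: 8/1
a_1 = 1: 9/1
a_2 = 1: 17/2
a_3 = 13: 230/27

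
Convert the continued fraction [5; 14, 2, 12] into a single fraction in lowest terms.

1835/362

Start with 12.
2 + 1/(12/1) = 2 + 1/12 = 25/12
14 + 1/(25/12) = 14 + 12/25 = 362/25
5 + 1/(362/25) = 5 + 25/362 = 1835/362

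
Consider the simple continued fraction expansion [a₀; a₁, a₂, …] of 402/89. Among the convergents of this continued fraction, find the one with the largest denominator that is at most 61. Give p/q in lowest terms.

131/29

a_0 = 4: 4/1  (≤ bound)
a_1 = 1: 5/1  (≤ bound)
a_2 = 1: 9/2  (≤ bound)
a_3 = 14: 131/29  (≤ bound)
a_4 = 3: 402/89  (> 61, stop)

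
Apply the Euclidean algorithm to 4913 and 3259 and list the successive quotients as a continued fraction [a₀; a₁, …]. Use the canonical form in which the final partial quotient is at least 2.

[1; 1, 1, 32, 1, 3, 12]

4913 = 1·3259 + 1654, so a_0 = 1
3259 = 1·1654 + 1605, so a_1 = 1
1654 = 1·1605 + 49, so a_2 = 1
1605 = 32·49 + 37, so a_3 = 32
49 = 1·37 + 12, so a_4 = 1
37 = 3·12 + 1, so a_5 = 3
12 = 12·1 + 0, so a_6 = 12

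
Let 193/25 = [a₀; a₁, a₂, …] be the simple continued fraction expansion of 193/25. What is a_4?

1

Repeatedly divide and take the remainder:
193 = 7·25 + 18, so a_0 = 7
25 = 1·18 + 7, so a_1 = 1
18 = 2·7 + 4, so a_2 = 2
7 = 1·4 + 3, so a_3 = 1
4 = 1·3 + 1, so a_4 = 1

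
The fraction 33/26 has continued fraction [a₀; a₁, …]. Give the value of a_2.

Apply division with remainder until the remainder is 0:
33 = 1·26 + 7, so a_0 = 1
26 = 3·7 + 5, so a_1 = 3
7 = 1·5 + 2, so a_2 = 1

1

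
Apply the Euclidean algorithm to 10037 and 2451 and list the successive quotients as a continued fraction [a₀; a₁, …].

10037 = 4·2451 + 233, so a_0 = 4
2451 = 10·233 + 121, so a_1 = 10
233 = 1·121 + 112, so a_2 = 1
121 = 1·112 + 9, so a_3 = 1
112 = 12·9 + 4, so a_4 = 12
9 = 2·4 + 1, so a_5 = 2
4 = 4·1 + 0, so a_6 = 4

[4; 10, 1, 1, 12, 2, 4]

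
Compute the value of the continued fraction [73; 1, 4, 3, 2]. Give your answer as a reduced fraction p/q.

Work from the innermost term outward:
Start with 2.
3 + 1/(2/1) = 3 + 1/2 = 7/2
4 + 1/(7/2) = 4 + 2/7 = 30/7
1 + 1/(30/7) = 1 + 7/30 = 37/30
73 + 1/(37/30) = 73 + 30/37 = 2731/37

2731/37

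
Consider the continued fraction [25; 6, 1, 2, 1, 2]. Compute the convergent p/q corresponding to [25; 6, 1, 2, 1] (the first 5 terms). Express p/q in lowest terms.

a_0 = 25: 25/1
a_1 = 6: 151/6
a_2 = 1: 176/7
a_3 = 2: 503/20
a_4 = 1: 679/27

679/27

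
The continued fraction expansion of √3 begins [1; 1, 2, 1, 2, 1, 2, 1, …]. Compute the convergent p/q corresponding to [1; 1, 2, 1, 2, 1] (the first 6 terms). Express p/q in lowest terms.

26/15

Starting at the tail and folding back:
Start with 1.
2 + 1/(1/1) = 2 + 1/1 = 3/1
1 + 1/(3/1) = 1 + 1/3 = 4/3
2 + 1/(4/3) = 2 + 3/4 = 11/4
1 + 1/(11/4) = 1 + 4/11 = 15/11
1 + 1/(15/11) = 1 + 11/15 = 26/15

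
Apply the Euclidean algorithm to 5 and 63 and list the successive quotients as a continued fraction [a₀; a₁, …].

[0; 12, 1, 1, 2]

5 ÷ 63 → quotient 0, remainder 5
63 ÷ 5 → quotient 12, remainder 3
5 ÷ 3 → quotient 1, remainder 2
3 ÷ 2 → quotient 1, remainder 1
2 ÷ 1 → quotient 2, remainder 0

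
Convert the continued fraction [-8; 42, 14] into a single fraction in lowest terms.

-4698/589

Start with 14.
42 + 1/(14/1) = 42 + 1/14 = 589/14
-8 + 1/(589/14) = -8 + 14/589 = -4698/589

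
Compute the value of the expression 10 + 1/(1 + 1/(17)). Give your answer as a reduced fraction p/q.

Compute successive convergents:
a_0 = 10: 10/1
a_1 = 1: 11/1
a_2 = 17: 197/18

197/18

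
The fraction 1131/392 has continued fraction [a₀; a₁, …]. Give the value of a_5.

1131 ÷ 392 → quotient 2, remainder 347
392 ÷ 347 → quotient 1, remainder 45
347 ÷ 45 → quotient 7, remainder 32
45 ÷ 32 → quotient 1, remainder 13
32 ÷ 13 → quotient 2, remainder 6
13 ÷ 6 → quotient 2, remainder 1

2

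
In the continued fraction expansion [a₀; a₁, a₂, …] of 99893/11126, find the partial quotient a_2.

⌊99893/11126⌋ = 8, remainder 10885
⌊11126/10885⌋ = 1, remainder 241
⌊10885/241⌋ = 45, remainder 40

45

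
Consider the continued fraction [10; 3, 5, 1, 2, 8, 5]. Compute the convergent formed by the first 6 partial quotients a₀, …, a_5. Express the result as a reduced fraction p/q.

a_0 = 10: 10/1
a_1 = 3: 31/3
a_2 = 5: 165/16
a_3 = 1: 196/19
a_4 = 2: 557/54
a_5 = 8: 4652/451

4652/451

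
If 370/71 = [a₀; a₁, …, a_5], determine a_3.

2

370 = 5·71 + 15, so a_0 = 5
71 = 4·15 + 11, so a_1 = 4
15 = 1·11 + 4, so a_2 = 1
11 = 2·4 + 3, so a_3 = 2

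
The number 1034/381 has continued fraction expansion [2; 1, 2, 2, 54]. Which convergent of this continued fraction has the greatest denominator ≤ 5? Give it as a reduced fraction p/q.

a_0 = 2: 2/1  (≤ bound)
a_1 = 1: 3/1  (≤ bound)
a_2 = 2: 8/3  (≤ bound)
a_3 = 2: 19/7  (> 5, stop)

8/3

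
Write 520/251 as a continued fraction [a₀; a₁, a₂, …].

[2; 13, 1, 17]

520 = 2·251 + 18, so a_0 = 2
251 = 13·18 + 17, so a_1 = 13
18 = 1·17 + 1, so a_2 = 1
17 = 17·1 + 0, so a_3 = 17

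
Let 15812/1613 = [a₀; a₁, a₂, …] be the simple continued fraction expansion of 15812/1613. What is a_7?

Apply division with remainder until the remainder is 0:
15812 = 9·1613 + 1295, so a_0 = 9
1613 = 1·1295 + 318, so a_1 = 1
1295 = 4·318 + 23, so a_2 = 4
318 = 13·23 + 19, so a_3 = 13
23 = 1·19 + 4, so a_4 = 1
19 = 4·4 + 3, so a_5 = 4
4 = 1·3 + 1, so a_6 = 1
3 = 3·1 + 0, so a_7 = 3

3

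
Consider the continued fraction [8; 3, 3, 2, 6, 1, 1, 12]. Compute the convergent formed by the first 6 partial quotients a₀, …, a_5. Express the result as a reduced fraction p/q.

1420/171

Start with 1.
6 + 1/(1/1) = 6 + 1/1 = 7/1
2 + 1/(7/1) = 2 + 1/7 = 15/7
3 + 1/(15/7) = 3 + 7/15 = 52/15
3 + 1/(52/15) = 3 + 15/52 = 171/52
8 + 1/(171/52) = 8 + 52/171 = 1420/171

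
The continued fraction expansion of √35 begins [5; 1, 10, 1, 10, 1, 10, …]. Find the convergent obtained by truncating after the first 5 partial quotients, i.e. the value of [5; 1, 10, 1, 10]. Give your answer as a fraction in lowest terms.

775/131

Start with 10.
1 + 1/(10/1) = 1 + 1/10 = 11/10
10 + 1/(11/10) = 10 + 10/11 = 120/11
1 + 1/(120/11) = 1 + 11/120 = 131/120
5 + 1/(131/120) = 5 + 120/131 = 775/131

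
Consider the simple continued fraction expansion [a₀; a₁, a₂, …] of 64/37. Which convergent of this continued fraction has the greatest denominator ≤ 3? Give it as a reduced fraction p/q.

a_0 = 1: 1/1  (≤ bound)
a_1 = 1: 2/1  (≤ bound)
a_2 = 2: 5/3  (≤ bound)
a_3 = 1: 7/4  (> 3, stop)

5/3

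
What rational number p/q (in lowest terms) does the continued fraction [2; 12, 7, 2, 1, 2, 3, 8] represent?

41723/20036

Work from the innermost term outward:
Start with 8.
3 + 1/(8/1) = 3 + 1/8 = 25/8
2 + 1/(25/8) = 2 + 8/25 = 58/25
1 + 1/(58/25) = 1 + 25/58 = 83/58
2 + 1/(83/58) = 2 + 58/83 = 224/83
7 + 1/(224/83) = 7 + 83/224 = 1651/224
12 + 1/(1651/224) = 12 + 224/1651 = 20036/1651
2 + 1/(20036/1651) = 2 + 1651/20036 = 41723/20036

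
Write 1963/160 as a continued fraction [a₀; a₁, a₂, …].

[12; 3, 1, 2, 1, 1, 2, 2]

1963 = 12·160 + 43, so a_0 = 12
160 = 3·43 + 31, so a_1 = 3
43 = 1·31 + 12, so a_2 = 1
31 = 2·12 + 7, so a_3 = 2
12 = 1·7 + 5, so a_4 = 1
7 = 1·5 + 2, so a_5 = 1
5 = 2·2 + 1, so a_6 = 2
2 = 2·1 + 0, so a_7 = 2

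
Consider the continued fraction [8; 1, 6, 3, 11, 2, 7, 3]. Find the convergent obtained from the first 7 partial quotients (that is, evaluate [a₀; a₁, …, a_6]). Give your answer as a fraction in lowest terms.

34470/3889

Start with 7.
2 + 1/(7/1) = 2 + 1/7 = 15/7
11 + 1/(15/7) = 11 + 7/15 = 172/15
3 + 1/(172/15) = 3 + 15/172 = 531/172
6 + 1/(531/172) = 6 + 172/531 = 3358/531
1 + 1/(3358/531) = 1 + 531/3358 = 3889/3358
8 + 1/(3889/3358) = 8 + 3358/3889 = 34470/3889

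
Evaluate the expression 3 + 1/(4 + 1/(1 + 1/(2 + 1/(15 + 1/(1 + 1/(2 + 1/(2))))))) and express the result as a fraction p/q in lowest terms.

5062/1575

a_0 = 3: 3/1
a_1 = 4: 13/4
a_2 = 1: 16/5
a_3 = 2: 45/14
a_4 = 15: 691/215
a_5 = 1: 736/229
a_6 = 2: 2163/673
a_7 = 2: 5062/1575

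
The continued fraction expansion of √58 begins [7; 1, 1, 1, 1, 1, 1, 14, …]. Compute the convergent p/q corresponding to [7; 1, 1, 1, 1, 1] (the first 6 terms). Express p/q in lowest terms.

61/8

Build up convergents one term at a time:
a_0 = 7: 7/1
a_1 = 1: 8/1
a_2 = 1: 15/2
a_3 = 1: 23/3
a_4 = 1: 38/5
a_5 = 1: 61/8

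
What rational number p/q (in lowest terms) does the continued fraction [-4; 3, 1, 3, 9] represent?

-519/139

Collapse the nested fraction from the inside out:
Start with 9.
3 + 1/(9/1) = 3 + 1/9 = 28/9
1 + 1/(28/9) = 1 + 9/28 = 37/28
3 + 1/(37/28) = 3 + 28/37 = 139/37
-4 + 1/(139/37) = -4 + 37/139 = -519/139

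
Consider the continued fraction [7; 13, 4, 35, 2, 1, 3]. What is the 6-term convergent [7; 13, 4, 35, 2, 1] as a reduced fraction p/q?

Use the convergent recurrence hₖ = aₖ·hₖ₋₁ + hₖ₋₂ (and likewise for the denominators kₖ):
a_0 = 7: 7/1
a_1 = 13: 92/13
a_2 = 4: 375/53
a_3 = 35: 13217/1868
a_4 = 2: 26809/3789
a_5 = 1: 40026/5657

40026/5657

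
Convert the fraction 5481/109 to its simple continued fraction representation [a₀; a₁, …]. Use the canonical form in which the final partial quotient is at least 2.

Apply division with remainder until the remainder is 0:
5481 = 50·109 + 31, so a_0 = 50
109 = 3·31 + 16, so a_1 = 3
31 = 1·16 + 15, so a_2 = 1
16 = 1·15 + 1, so a_3 = 1
15 = 15·1 + 0, so a_4 = 15

[50; 3, 1, 1, 15]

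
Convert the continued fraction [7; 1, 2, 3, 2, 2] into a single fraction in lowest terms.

431/56

Collapse the nested fraction from the inside out:
Start with 2.
2 + 1/(2/1) = 2 + 1/2 = 5/2
3 + 1/(5/2) = 3 + 2/5 = 17/5
2 + 1/(17/5) = 2 + 5/17 = 39/17
1 + 1/(39/17) = 1 + 17/39 = 56/39
7 + 1/(56/39) = 7 + 39/56 = 431/56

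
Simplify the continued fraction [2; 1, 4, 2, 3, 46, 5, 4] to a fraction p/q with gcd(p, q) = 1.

a_0 = 2: 2/1
a_1 = 1: 3/1
a_2 = 4: 14/5
a_3 = 2: 31/11
a_4 = 3: 107/38
a_5 = 46: 4953/1759
a_6 = 5: 24872/8833
a_7 = 4: 104441/37091

104441/37091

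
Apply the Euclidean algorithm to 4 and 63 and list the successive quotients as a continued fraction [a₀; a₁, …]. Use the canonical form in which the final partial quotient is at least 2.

[0; 15, 1, 3]

4 = 0·63 + 4, so a_0 = 0
63 = 15·4 + 3, so a_1 = 15
4 = 1·3 + 1, so a_2 = 1
3 = 3·1 + 0, so a_3 = 3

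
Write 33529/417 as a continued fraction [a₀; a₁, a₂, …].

Run the Euclidean algorithm, recording each quotient:
33529 ÷ 417 → quotient 80, remainder 169
417 ÷ 169 → quotient 2, remainder 79
169 ÷ 79 → quotient 2, remainder 11
79 ÷ 11 → quotient 7, remainder 2
11 ÷ 2 → quotient 5, remainder 1
2 ÷ 1 → quotient 2, remainder 0

[80; 2, 2, 7, 5, 2]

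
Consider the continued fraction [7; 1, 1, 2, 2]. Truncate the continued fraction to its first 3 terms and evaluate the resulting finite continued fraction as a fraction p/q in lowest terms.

Start with 1.
1 + 1/(1/1) = 1 + 1/1 = 2/1
7 + 1/(2/1) = 7 + 1/2 = 15/2

15/2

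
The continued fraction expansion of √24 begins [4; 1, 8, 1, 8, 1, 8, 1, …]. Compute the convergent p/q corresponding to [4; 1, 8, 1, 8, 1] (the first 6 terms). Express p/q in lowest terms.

485/99

Start with 1.
8 + 1/(1/1) = 8 + 1/1 = 9/1
1 + 1/(9/1) = 1 + 1/9 = 10/9
8 + 1/(10/9) = 8 + 9/10 = 89/10
1 + 1/(89/10) = 1 + 10/89 = 99/89
4 + 1/(99/89) = 4 + 89/99 = 485/99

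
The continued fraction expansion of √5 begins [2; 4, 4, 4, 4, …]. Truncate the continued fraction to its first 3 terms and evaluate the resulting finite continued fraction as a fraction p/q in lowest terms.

Work from the innermost term outward:
Start with 4.
4 + 1/(4/1) = 4 + 1/4 = 17/4
2 + 1/(17/4) = 2 + 4/17 = 38/17

38/17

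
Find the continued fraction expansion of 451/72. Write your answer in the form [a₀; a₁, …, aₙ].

[6; 3, 1, 3, 1, 3]

451 ÷ 72 → quotient 6, remainder 19
72 ÷ 19 → quotient 3, remainder 15
19 ÷ 15 → quotient 1, remainder 4
15 ÷ 4 → quotient 3, remainder 3
4 ÷ 3 → quotient 1, remainder 1
3 ÷ 1 → quotient 3, remainder 0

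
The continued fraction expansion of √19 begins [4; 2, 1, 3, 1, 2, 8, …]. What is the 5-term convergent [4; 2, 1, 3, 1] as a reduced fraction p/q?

Start with 1.
3 + 1/(1/1) = 3 + 1/1 = 4/1
1 + 1/(4/1) = 1 + 1/4 = 5/4
2 + 1/(5/4) = 2 + 4/5 = 14/5
4 + 1/(14/5) = 4 + 5/14 = 61/14

61/14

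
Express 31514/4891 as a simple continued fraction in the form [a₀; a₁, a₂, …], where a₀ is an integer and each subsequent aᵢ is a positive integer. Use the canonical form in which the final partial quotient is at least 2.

[6; 2, 3, 1, 9, 1, 2, 17]

Repeatedly divide and take the remainder:
31514 ÷ 4891 → quotient 6, remainder 2168
4891 ÷ 2168 → quotient 2, remainder 555
2168 ÷ 555 → quotient 3, remainder 503
555 ÷ 503 → quotient 1, remainder 52
503 ÷ 52 → quotient 9, remainder 35
52 ÷ 35 → quotient 1, remainder 17
35 ÷ 17 → quotient 2, remainder 1
17 ÷ 1 → quotient 17, remainder 0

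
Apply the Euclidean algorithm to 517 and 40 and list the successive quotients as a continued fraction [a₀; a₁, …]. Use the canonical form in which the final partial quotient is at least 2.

[12; 1, 12, 3]

517 = 12·40 + 37, so a_0 = 12
40 = 1·37 + 3, so a_1 = 1
37 = 12·3 + 1, so a_2 = 12
3 = 3·1 + 0, so a_3 = 3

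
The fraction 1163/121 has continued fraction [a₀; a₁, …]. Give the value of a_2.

Apply division with remainder until the remainder is 0:
1163 ÷ 121 → quotient 9, remainder 74
121 ÷ 74 → quotient 1, remainder 47
74 ÷ 47 → quotient 1, remainder 27

1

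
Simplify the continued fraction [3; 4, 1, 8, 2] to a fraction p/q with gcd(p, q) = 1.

a_0 = 3: 3/1
a_1 = 4: 13/4
a_2 = 1: 16/5
a_3 = 8: 141/44
a_4 = 2: 298/93

298/93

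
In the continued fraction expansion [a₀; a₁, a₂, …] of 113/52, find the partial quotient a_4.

2

113 ÷ 52 → quotient 2, remainder 9
52 ÷ 9 → quotient 5, remainder 7
9 ÷ 7 → quotient 1, remainder 2
7 ÷ 2 → quotient 3, remainder 1
2 ÷ 1 → quotient 2, remainder 0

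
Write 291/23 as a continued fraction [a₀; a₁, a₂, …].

[12; 1, 1, 1, 7]

Apply division with remainder until the remainder is 0:
291 ÷ 23 → quotient 12, remainder 15
23 ÷ 15 → quotient 1, remainder 8
15 ÷ 8 → quotient 1, remainder 7
8 ÷ 7 → quotient 1, remainder 1
7 ÷ 1 → quotient 7, remainder 0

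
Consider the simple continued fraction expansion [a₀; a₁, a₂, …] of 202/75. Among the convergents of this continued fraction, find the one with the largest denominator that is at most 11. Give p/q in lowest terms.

27/10

a_0 = 2: 2/1  (≤ bound)
a_1 = 1: 3/1  (≤ bound)
a_2 = 2: 8/3  (≤ bound)
a_3 = 3: 27/10  (≤ bound)
a_4 = 1: 35/13  (> 11, stop)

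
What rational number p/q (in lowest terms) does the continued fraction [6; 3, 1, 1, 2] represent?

113/18

Start with 2.
1 + 1/(2/1) = 1 + 1/2 = 3/2
1 + 1/(3/2) = 1 + 2/3 = 5/3
3 + 1/(5/3) = 3 + 3/5 = 18/5
6 + 1/(18/5) = 6 + 5/18 = 113/18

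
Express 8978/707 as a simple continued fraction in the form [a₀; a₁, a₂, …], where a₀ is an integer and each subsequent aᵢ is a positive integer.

[12; 1, 2, 3, 7, 1, 1, 4]

Apply division with remainder until the remainder is 0:
8978 = 12·707 + 494, so a_0 = 12
707 = 1·494 + 213, so a_1 = 1
494 = 2·213 + 68, so a_2 = 2
213 = 3·68 + 9, so a_3 = 3
68 = 7·9 + 5, so a_4 = 7
9 = 1·5 + 4, so a_5 = 1
5 = 1·4 + 1, so a_6 = 1
4 = 4·1 + 0, so a_7 = 4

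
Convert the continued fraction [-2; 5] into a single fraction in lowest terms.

-9/5

Compute successive convergents:
a_0 = -2: -2/1
a_1 = 5: -9/5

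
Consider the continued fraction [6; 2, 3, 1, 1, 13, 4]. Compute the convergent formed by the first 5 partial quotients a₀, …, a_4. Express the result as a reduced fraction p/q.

a_0 = 6: 6/1
a_1 = 2: 13/2
a_2 = 3: 45/7
a_3 = 1: 58/9
a_4 = 1: 103/16

103/16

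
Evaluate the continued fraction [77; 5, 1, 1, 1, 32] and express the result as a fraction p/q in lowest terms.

42833/555

Start with 32.
1 + 1/(32/1) = 1 + 1/32 = 33/32
1 + 1/(33/32) = 1 + 32/33 = 65/33
1 + 1/(65/33) = 1 + 33/65 = 98/65
5 + 1/(98/65) = 5 + 65/98 = 555/98
77 + 1/(555/98) = 77 + 98/555 = 42833/555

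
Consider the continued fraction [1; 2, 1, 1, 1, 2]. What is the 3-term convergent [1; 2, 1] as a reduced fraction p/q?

a_0 = 1: 1/1
a_1 = 2: 3/2
a_2 = 1: 4/3

4/3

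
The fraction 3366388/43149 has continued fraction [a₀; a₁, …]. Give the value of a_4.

7

Apply division with remainder until the remainder is 0:
3366388 ÷ 43149 → quotient 78, remainder 766
43149 ÷ 766 → quotient 56, remainder 253
766 ÷ 253 → quotient 3, remainder 7
253 ÷ 7 → quotient 36, remainder 1
7 ÷ 1 → quotient 7, remainder 0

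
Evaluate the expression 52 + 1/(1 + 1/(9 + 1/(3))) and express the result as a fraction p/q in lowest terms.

1640/31

Compute successive convergents:
a_0 = 52: 52/1
a_1 = 1: 53/1
a_2 = 9: 529/10
a_3 = 3: 1640/31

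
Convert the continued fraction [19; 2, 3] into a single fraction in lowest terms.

136/7

Use the convergent recurrence hₖ = aₖ·hₖ₋₁ + hₖ₋₂ (and likewise for the denominators kₖ):
a_0 = 19: 19/1
a_1 = 2: 39/2
a_2 = 3: 136/7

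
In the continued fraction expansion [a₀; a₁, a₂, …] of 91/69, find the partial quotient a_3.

91 = 1·69 + 22, so a_0 = 1
69 = 3·22 + 3, so a_1 = 3
22 = 7·3 + 1, so a_2 = 7
3 = 3·1 + 0, so a_3 = 3

3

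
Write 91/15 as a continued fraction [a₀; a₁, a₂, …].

Run the Euclidean algorithm, recording each quotient:
91 ÷ 15 → quotient 6, remainder 1
15 ÷ 1 → quotient 15, remainder 0

[6; 15]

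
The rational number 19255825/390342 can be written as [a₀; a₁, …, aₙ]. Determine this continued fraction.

[49; 3, 41, 10, 1, 56, 5]

19255825 = 49·390342 + 129067, so a_0 = 49
390342 = 3·129067 + 3141, so a_1 = 3
129067 = 41·3141 + 286, so a_2 = 41
3141 = 10·286 + 281, so a_3 = 10
286 = 1·281 + 5, so a_4 = 1
281 = 56·5 + 1, so a_5 = 56
5 = 5·1 + 0, so a_6 = 5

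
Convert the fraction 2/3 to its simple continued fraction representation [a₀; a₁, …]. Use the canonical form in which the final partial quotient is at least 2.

[0; 1, 2]

2 = 0·3 + 2, so a_0 = 0
3 = 1·2 + 1, so a_1 = 1
2 = 2·1 + 0, so a_2 = 2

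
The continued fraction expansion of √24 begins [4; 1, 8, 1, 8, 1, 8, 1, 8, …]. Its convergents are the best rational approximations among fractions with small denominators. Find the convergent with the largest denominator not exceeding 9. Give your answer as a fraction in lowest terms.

List convergents until the denominator exceeds the bound:
a_0 = 4: 4/1  (≤ bound)
a_1 = 1: 5/1  (≤ bound)
a_2 = 8: 44/9  (≤ bound)
a_3 = 1: 49/10  (> 9, stop)

44/9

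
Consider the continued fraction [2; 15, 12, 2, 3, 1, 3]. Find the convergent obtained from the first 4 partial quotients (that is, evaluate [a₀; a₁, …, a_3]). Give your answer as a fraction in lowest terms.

779/377

Start with 2.
12 + 1/(2/1) = 12 + 1/2 = 25/2
15 + 1/(25/2) = 15 + 2/25 = 377/25
2 + 1/(377/25) = 2 + 25/377 = 779/377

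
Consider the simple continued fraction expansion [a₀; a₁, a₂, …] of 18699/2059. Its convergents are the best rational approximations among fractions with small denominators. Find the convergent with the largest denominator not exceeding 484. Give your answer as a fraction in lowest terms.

4341/478

a_0 = 9: 9/1  (≤ bound)
a_1 = 12: 109/12  (≤ bound)
a_2 = 3: 336/37  (≤ bound)
a_3 = 1: 445/49  (≤ bound)
a_4 = 9: 4341/478  (≤ bound)
a_5 = 1: 4786/527  (> 484, stop)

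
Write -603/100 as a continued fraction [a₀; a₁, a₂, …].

Apply division with remainder until the remainder is 0:
-603 ÷ 100 → quotient -7, remainder 97
100 ÷ 97 → quotient 1, remainder 3
97 ÷ 3 → quotient 32, remainder 1
3 ÷ 1 → quotient 3, remainder 0

[-7; 1, 32, 3]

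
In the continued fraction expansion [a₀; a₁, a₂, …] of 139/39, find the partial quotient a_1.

Repeatedly divide and take the remainder:
139 = 3·39 + 22, so a_0 = 3
39 = 1·22 + 17, so a_1 = 1

1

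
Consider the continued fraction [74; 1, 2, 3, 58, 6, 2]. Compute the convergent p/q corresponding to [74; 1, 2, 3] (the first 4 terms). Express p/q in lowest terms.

Start with 3.
2 + 1/(3/1) = 2 + 1/3 = 7/3
1 + 1/(7/3) = 1 + 3/7 = 10/7
74 + 1/(10/7) = 74 + 7/10 = 747/10

747/10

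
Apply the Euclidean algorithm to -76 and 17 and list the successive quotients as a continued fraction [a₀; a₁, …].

⌊-76/17⌋ = -5, remainder 9
⌊17/9⌋ = 1, remainder 8
⌊9/8⌋ = 1, remainder 1
⌊8/1⌋ = 8, remainder 0

[-5; 1, 1, 8]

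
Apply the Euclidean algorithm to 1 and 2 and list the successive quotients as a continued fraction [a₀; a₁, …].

[0; 2]

⌊1/2⌋ = 0, remainder 1
⌊2/1⌋ = 2, remainder 0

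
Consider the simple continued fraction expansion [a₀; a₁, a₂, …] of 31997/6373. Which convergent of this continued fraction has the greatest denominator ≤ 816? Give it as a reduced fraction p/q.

a_0 = 5: 5/1  (≤ bound)
a_1 = 48: 241/48  (≤ bound)
a_2 = 3: 728/145  (≤ bound)
a_3 = 1: 969/193  (≤ bound)
a_4 = 1: 1697/338  (≤ bound)
a_5 = 3: 6060/1207  (> 816, stop)

1697/338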